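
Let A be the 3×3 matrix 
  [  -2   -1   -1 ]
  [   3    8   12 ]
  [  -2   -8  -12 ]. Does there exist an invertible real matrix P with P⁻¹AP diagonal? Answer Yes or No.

Characteristic polynomial: p(t) = t^3 + 6t^2 + 9t + 4 = (t + 1)^2(t + 4).
t = -1 has algebraic multiplicity 2; rank(A + 1I) = 2, so geometric multiplicity = 1.
Geometric multiplicity < algebraic multiplicity, so A is not diagonalizable.

No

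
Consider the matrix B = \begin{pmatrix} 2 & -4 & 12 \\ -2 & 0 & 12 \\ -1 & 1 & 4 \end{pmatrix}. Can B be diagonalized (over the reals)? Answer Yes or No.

Characteristic polynomial: p(λ) = λ^3 - 6λ^2 + 32 = (λ - 4)^2(λ + 2).
λ = 4 has algebraic multiplicity 2; rank(B − 4I) = 2, so geometric multiplicity = 1.
Geometric multiplicity < algebraic multiplicity, so B is not diagonalizable.

No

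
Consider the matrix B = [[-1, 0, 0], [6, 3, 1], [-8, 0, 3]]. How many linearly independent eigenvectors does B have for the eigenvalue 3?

1

B − 3I = [[-4, 0, 0], [6, 0, 1], [-8, 0, 0]].
This matrix has rank 2, so its null space has dimension 3 − 2 = 1.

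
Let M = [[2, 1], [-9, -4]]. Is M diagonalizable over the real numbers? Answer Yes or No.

No

Characteristic polynomial: p(r) = r^2 + 2r + 1 = (r + 1)^2.
r = -1 has algebraic multiplicity 2; rank(M + 1I) = 1, so geometric multiplicity = 1.
Geometric multiplicity < algebraic multiplicity, so M is not diagonalizable.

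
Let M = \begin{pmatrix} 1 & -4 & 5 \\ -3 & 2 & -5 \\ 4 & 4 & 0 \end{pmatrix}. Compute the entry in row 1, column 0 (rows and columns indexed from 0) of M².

Characteristic polynomial: r^3 - 3r^2 - 10r = r(r - 5)(r + 2), so the eigenvalues are -2, 0, 5.
r=0: eigenvector (1, -1, -1).
r=-2: eigenvector (2, -1, -2).
r=5: eigenvector (1, -1, 0).
P = [[1, 2, 1], [-1, -1, -1], [-1, -2, 0]], D = diag(0, -2, 5), P⁻¹ = [[-2, -2, -1], [1, 1, 0], [1, 0, 1]].
M² = P·diag(0, 4, 25)·P⁻¹ = [[33, 8, 25], [-29, -4, -25], [-8, -8, 0]].
The requested entry is -29.

-29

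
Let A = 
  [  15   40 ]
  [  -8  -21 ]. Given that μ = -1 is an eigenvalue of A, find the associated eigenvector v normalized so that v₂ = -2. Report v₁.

5

A + 1I = [[16, 40], [-8, -20]].
Solving (A + 1I)v = 0 gives the eigenspace spanned by (5, -2).
With v₂ = -2, v = (5, -2), so v₁ = 5.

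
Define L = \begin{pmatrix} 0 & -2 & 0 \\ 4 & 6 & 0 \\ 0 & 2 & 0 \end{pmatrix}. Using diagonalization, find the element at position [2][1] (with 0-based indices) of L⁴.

Characteristic polynomial: s^3 - 6s^2 + 8s = s(s - 4)(s - 2), so the eigenvalues are 0, 2, 4.
s=0: eigenvector (0, 0, 1).
s=4: eigenvector (-1, 2, 1).
s=2: eigenvector (1, -1, -1).
P = [[0, -1, 1], [0, 2, -1], [1, 1, -1]], D = diag(0, 4, 2), P⁻¹ = [[1, 0, 1], [1, 1, 0], [2, 1, 0]].
L⁴ = P·diag(0, 256, 16)·P⁻¹ = [[-224, -240, 0], [480, 496, 0], [224, 240, 0]].
The requested entry is 240.

240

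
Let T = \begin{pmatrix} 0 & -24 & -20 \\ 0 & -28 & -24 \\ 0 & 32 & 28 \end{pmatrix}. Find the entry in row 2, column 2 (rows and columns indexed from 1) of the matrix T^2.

Characteristic polynomial: r^3 - 16r = r(r - 4)(r + 4), so the eigenvalues are -4, 0, 4.
r=0: eigenvector (1, 0, 0).
r=4: eigenvector (-2, -3, 4).
r=-4: eigenvector (-1, -1, 1).
P = [[1, -2, -1], [0, -3, -1], [0, 4, 1]], D = diag(0, 4, -4), P⁻¹ = [[1, -2, -1], [0, 1, 1], [0, -4, -3]].
T² = P·diag(0, 16, 16)·P⁻¹ = [[0, 32, 16], [0, 16, 0], [0, 0, 16]].
The requested entry is 16.

16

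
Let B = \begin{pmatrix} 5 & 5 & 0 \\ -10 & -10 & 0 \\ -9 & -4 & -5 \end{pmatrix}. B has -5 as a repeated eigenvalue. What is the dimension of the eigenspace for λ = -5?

1

B + 5I = [[10, 5, 0], [-10, -5, 0], [-9, -4, 0]].
This matrix has rank 2, so its null space has dimension 3 − 2 = 1.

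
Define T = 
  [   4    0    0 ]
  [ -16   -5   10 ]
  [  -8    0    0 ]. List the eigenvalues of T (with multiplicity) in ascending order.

Characteristic polynomial: p(r) = r^3 + r^2 - 20r = r(r - 4)(r + 5).
Roots (with multiplicity): -5, 0, 4.

-5, 0, 4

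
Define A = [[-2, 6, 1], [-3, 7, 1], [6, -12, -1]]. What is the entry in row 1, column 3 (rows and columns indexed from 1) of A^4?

Characteristic polynomial: μ^3 - 4μ^2 + 5μ - 2 = (μ - 2)(μ - 1)^2, so the eigenvalues are 1, 1, 2.
μ=1: eigenvector (2, 1, 0).
μ=2: eigenvector (1, 1, -2).
μ=1: eigenvector (-1, -1, 3).
P = [[2, 1, -1], [1, 1, -1], [0, -2, 3]], D = diag(1, 2, 1), P⁻¹ = [[1, -1, 0], [-3, 6, 1], [-2, 4, 1]].
A⁴ = P·diag(1, 16, 1)·P⁻¹ = [[-44, 90, 15], [-45, 91, 15], [90, -180, -29]].
The requested entry is 15.

15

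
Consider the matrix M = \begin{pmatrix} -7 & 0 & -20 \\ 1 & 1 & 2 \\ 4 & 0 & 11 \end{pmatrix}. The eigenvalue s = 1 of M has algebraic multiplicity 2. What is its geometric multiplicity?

1

M − 1I = [[-8, 0, -20], [1, 0, 2], [4, 0, 10]].
This matrix has rank 2, so its null space has dimension 3 − 2 = 1.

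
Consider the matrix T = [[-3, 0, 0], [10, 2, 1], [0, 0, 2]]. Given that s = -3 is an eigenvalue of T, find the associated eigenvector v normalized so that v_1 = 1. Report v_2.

T + 3I = [[0, 0, 0], [10, 5, 1], [0, 0, 5]].
Solving (T + 3I)v = 0 gives the eigenspace spanned by (1, -2, 0).
With v_1 = 1, v = (1, -2, 0), so v_2 = -2.

-2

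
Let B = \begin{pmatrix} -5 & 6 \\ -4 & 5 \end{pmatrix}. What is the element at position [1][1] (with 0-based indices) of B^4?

1

Characteristic polynomial: μ^2 - 1 = (μ - 1)(μ + 1), so the eigenvalues are -1, 1.
μ=1: eigenvector (1, 1).
μ=-1: eigenvector (-3, -2).
P = [[1, -3], [1, -2]], D = diag(1, -1), P⁻¹ = [[-2, 3], [-1, 1]].
B⁴ = P·diag(1, 1)·P⁻¹ = [[1, 0], [0, 1]].
The requested entry is 1.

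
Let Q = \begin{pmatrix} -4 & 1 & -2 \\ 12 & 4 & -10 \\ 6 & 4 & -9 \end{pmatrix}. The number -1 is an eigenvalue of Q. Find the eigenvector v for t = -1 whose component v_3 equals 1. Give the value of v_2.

Q + 1I = [[-3, 1, -2], [12, 5, -10], [6, 4, -8]].
Solving (Q + 1I)v = 0 gives the eigenspace spanned by (0, 2, 1).
With v_3 = 1, v = (0, 2, 1), so v_2 = 2.

2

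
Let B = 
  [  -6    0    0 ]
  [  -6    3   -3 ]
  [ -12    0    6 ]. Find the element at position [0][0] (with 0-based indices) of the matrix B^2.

Characteristic polynomial: r^3 - 3r^2 - 36r + 108 = (r - 6)(r - 3)(r + 6), so the eigenvalues are -6, 3, 6.
r=6: eigenvector (0, -1, 1).
r=3: eigenvector (0, 1, 0).
r=-6: eigenvector (1, 1, 1).
P = [[0, 0, 1], [-1, 1, 1], [1, 0, 1]], D = diag(6, 3, -6), P⁻¹ = [[-1, 0, 1], [-2, 1, 1], [1, 0, 0]].
B² = P·diag(36, 9, 36)·P⁻¹ = [[36, 0, 0], [54, 9, -27], [0, 0, 36]].
The requested entry is 36.

36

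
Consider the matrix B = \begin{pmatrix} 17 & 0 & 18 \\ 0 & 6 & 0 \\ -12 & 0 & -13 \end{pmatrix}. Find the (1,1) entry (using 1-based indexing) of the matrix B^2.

73

Characteristic polynomial: t^3 - 10t^2 + 19t + 30 = (t - 6)(t - 5)(t + 1), so the eigenvalues are -1, 5, 6.
t=-1: eigenvector (-1, 0, 1).
t=6: eigenvector (0, 1, 0).
t=5: eigenvector (3, 0, -2).
P = [[-1, 0, 3], [0, 1, 0], [1, 0, -2]], D = diag(-1, 6, 5), P⁻¹ = [[2, 0, 3], [0, 1, 0], [1, 0, 1]].
B² = P·diag(1, 36, 25)·P⁻¹ = [[73, 0, 72], [0, 36, 0], [-48, 0, -47]].
The requested entry is 73.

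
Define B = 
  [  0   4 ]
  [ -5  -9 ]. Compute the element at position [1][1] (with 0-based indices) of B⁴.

Characteristic polynomial: λ^2 + 9λ + 20 = (λ + 4)(λ + 5), so the eigenvalues are -5, -4.
λ=-5: eigenvector (4, -5).
λ=-4: eigenvector (1, -1).
P = [[4, 1], [-5, -1]], D = diag(-5, -4), P⁻¹ = [[-1, -1], [5, 4]].
B⁴ = P·diag(625, 256)·P⁻¹ = [[-1220, -1476], [1845, 2101]].
The requested entry is 2101.

2101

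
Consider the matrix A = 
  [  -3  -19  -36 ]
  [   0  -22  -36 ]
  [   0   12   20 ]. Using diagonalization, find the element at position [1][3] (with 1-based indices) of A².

Characteristic polynomial: λ^3 + 5λ^2 - 2λ - 24 = (λ - 2)(λ + 3)(λ + 4), so the eigenvalues are -4, -3, 2.
λ=-3: eigenvector (1, 0, 0).
λ=2: eigenvector (-3, -3, 2).
λ=-4: eigenvector (-2, -2, 1).
P = [[1, -3, -2], [0, -3, -2], [0, 2, 1]], D = diag(-3, 2, -4), P⁻¹ = [[1, -1, 0], [0, 1, 2], [0, -2, -3]].
A² = P·diag(9, 4, 16)·P⁻¹ = [[9, 43, 72], [0, 52, 72], [0, -24, -32]].
The requested entry is 72.

72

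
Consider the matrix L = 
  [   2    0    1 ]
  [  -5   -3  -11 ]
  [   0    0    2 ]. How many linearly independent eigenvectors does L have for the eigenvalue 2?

1

L − 2I = [[0, 0, 1], [-5, -5, -11], [0, 0, 0]].
This matrix has rank 2, so its null space has dimension 3 − 2 = 1.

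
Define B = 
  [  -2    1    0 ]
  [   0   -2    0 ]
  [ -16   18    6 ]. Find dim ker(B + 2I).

B + 2I = [[0, 1, 0], [0, 0, 0], [-16, 18, 8]].
This matrix has rank 2, so its null space has dimension 3 − 2 = 1.

1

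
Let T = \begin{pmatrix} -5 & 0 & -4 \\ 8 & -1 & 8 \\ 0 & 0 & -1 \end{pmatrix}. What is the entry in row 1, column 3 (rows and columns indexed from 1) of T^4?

624

Characteristic polynomial: s^3 + 7s^2 + 11s + 5 = (s + 1)^2(s + 5), so the eigenvalues are -5, -1, -1.
s=-5: eigenvector (1, -2, 0).
s=-1: eigenvector (0, 1, 0).
s=-1: eigenvector (-1, 0, 1).
P = [[1, 0, -1], [-2, 1, 0], [0, 0, 1]], D = diag(-5, -1, -1), P⁻¹ = [[1, 0, 1], [2, 1, 2], [0, 0, 1]].
T⁴ = P·diag(625, 1, 1)·P⁻¹ = [[625, 0, 624], [-1248, 1, -1248], [0, 0, 1]].
The requested entry is 624.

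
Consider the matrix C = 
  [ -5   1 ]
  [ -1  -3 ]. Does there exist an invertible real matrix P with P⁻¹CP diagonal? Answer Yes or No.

Characteristic polynomial: p(μ) = μ^2 + 8μ + 16 = (μ + 4)^2.
μ = -4 has algebraic multiplicity 2; rank(C + 4I) = 1, so geometric multiplicity = 1.
Geometric multiplicity < algebraic multiplicity, so C is not diagonalizable.

No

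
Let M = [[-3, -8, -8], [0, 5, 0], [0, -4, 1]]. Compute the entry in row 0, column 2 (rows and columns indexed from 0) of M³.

-56

Characteristic polynomial: s^3 - 3s^2 - 13s + 15 = (s - 5)(s - 1)(s + 3), so the eigenvalues are -3, 1, 5.
s=5: eigenvector (0, 1, -1).
s=-3: eigenvector (1, 0, 0).
s=1: eigenvector (-2, 0, 1).
P = [[0, 1, -2], [1, 0, 0], [-1, 0, 1]], D = diag(5, -3, 1), P⁻¹ = [[0, 1, 0], [1, 2, 2], [0, 1, 1]].
M³ = P·diag(125, -27, 1)·P⁻¹ = [[-27, -56, -56], [0, 125, 0], [0, -124, 1]].
The requested entry is -56.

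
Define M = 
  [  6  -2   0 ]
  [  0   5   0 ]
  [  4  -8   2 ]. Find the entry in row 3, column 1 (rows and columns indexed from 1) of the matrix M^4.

1280

Characteristic polynomial: r^3 - 13r^2 + 52r - 60 = (r - 6)(r - 5)(r - 2), so the eigenvalues are 2, 5, 6.
r=6: eigenvector (1, 0, 1).
r=5: eigenvector (2, 1, 0).
r=2: eigenvector (0, 0, 1).
P = [[1, 2, 0], [0, 1, 0], [1, 0, 1]], D = diag(6, 5, 2), P⁻¹ = [[1, -2, 0], [0, 1, 0], [-1, 2, 1]].
M⁴ = P·diag(1296, 625, 16)·P⁻¹ = [[1296, -1342, 0], [0, 625, 0], [1280, -2560, 16]].
The requested entry is 1280.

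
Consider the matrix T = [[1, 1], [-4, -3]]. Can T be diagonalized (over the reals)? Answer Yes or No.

Characteristic polynomial: p(s) = s^2 + 2s + 1 = (s + 1)^2.
s = -1 has algebraic multiplicity 2; rank(T + 1I) = 1, so geometric multiplicity = 1.
Geometric multiplicity < algebraic multiplicity, so T is not diagonalizable.

No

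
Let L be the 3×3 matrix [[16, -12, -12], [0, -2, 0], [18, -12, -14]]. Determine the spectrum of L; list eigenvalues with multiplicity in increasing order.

Characteristic polynomial: p(λ) = λ^3 - 12λ - 16 = (λ - 4)(λ + 2)^2.
Roots (with multiplicity): -2, -2, 4.

-2, -2, 4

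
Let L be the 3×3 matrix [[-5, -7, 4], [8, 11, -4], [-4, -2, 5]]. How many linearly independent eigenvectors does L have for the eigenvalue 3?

L − 3I = [[-8, -7, 4], [8, 8, -4], [-4, -2, 2]].
This matrix has rank 2, so its null space has dimension 3 − 2 = 1.

1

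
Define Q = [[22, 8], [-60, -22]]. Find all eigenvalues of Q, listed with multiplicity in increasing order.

-2, 2

Characteristic polynomial: p(t) = t^2 - 4 = (t - 2)(t + 2).
Roots (with multiplicity): -2, 2.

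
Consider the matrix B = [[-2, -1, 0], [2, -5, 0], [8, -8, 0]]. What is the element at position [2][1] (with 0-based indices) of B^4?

512

Characteristic polynomial: r^3 + 7r^2 + 12r = r(r + 3)(r + 4), so the eigenvalues are -4, -3, 0.
r=-4: eigenvector (1, 2, 2).
r=-3: eigenvector (-1, -1, 0).
r=0: eigenvector (0, 0, 1).
P = [[1, -1, 0], [2, -1, 0], [2, 0, 1]], D = diag(-4, -3, 0), P⁻¹ = [[-1, 1, 0], [-2, 1, 0], [2, -2, 1]].
B⁴ = P·diag(256, 81, 0)·P⁻¹ = [[-94, 175, 0], [-350, 431, 0], [-512, 512, 0]].
The requested entry is 512.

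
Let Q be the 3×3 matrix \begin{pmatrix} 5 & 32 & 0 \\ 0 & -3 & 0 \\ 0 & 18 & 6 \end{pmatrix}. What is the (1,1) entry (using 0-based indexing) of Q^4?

81

Characteristic polynomial: r^3 - 8r^2 - 3r + 90 = (r - 6)(r - 5)(r + 3), so the eigenvalues are -3, 5, 6.
r=6: eigenvector (0, 0, 1).
r=-3: eigenvector (-4, 1, -2).
r=5: eigenvector (1, 0, 0).
P = [[0, -4, 1], [0, 1, 0], [1, -2, 0]], D = diag(6, -3, 5), P⁻¹ = [[0, 2, 1], [0, 1, 0], [1, 4, 0]].
Q⁴ = P·diag(1296, 81, 625)·P⁻¹ = [[625, 2176, 0], [0, 81, 0], [0, 2430, 1296]].
The requested entry is 81.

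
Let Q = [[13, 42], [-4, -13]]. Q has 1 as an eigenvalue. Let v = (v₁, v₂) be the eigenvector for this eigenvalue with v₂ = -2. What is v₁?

7

Q − 1I = [[12, 42], [-4, -14]].
Solving (Q − 1I)v = 0 gives the eigenspace spanned by (7, -2).
With v₂ = -2, v = (7, -2), so v₁ = 7.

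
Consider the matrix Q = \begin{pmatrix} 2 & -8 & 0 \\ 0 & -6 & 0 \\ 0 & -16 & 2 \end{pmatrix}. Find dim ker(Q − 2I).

Q − 2I = [[0, -8, 0], [0, -8, 0], [0, -16, 0]].
This matrix has rank 1, so its null space has dimension 3 − 1 = 2.

2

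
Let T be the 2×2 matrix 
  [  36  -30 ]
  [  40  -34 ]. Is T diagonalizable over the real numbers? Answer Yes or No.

Characteristic polynomial: p(λ) = λ^2 - 2λ - 24 = (λ - 6)(λ + 4).
All 2 eigenvalues are distinct, so T is diagonalizable.

Yes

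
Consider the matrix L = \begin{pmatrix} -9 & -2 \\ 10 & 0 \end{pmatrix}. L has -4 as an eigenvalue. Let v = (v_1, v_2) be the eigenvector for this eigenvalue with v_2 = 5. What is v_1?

-2

L + 4I = [[-5, -2], [10, 4]].
Solving (L + 4I)v = 0 gives the eigenspace spanned by (-2, 5).
With v_2 = 5, v = (-2, 5), so v_1 = -2.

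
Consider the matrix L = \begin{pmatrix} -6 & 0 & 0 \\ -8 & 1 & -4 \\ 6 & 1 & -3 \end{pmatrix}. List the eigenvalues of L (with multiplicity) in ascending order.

Characteristic polynomial: p(r) = r^3 + 8r^2 + 13r + 6 = (r + 1)^2(r + 6).
Roots (with multiplicity): -6, -1, -1.

-6, -1, -1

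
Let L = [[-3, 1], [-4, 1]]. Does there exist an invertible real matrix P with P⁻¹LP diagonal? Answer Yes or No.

Characteristic polynomial: p(λ) = λ^2 + 2λ + 1 = (λ + 1)^2.
λ = -1 has algebraic multiplicity 2; rank(L + 1I) = 1, so geometric multiplicity = 1.
Geometric multiplicity < algebraic multiplicity, so L is not diagonalizable.

No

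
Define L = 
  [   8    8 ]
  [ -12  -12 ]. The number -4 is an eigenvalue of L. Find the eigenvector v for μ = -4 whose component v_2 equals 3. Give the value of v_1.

-2

L + 4I = [[12, 8], [-12, -8]].
Solving (L + 4I)v = 0 gives the eigenspace spanned by (-2, 3).
With v_2 = 3, v = (-2, 3), so v_1 = -2.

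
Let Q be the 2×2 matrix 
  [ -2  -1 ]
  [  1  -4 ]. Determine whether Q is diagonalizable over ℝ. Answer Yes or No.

Characteristic polynomial: p(t) = t^2 + 6t + 9 = (t + 3)^2.
t = -3 has algebraic multiplicity 2; rank(Q + 3I) = 1, so geometric multiplicity = 1.
Geometric multiplicity < algebraic multiplicity, so Q is not diagonalizable.

No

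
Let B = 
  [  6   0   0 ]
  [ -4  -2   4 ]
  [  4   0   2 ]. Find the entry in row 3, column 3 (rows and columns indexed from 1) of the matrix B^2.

4

Characteristic polynomial: μ^3 - 6μ^2 - 4μ + 24 = (μ - 6)(μ - 2)(μ + 2), so the eigenvalues are -2, 2, 6.
μ=6: eigenvector (1, 0, 1).
μ=-2: eigenvector (0, 1, 0).
μ=2: eigenvector (0, 1, 1).
P = [[1, 0, 0], [0, 1, 1], [1, 0, 1]], D = diag(6, -2, 2), P⁻¹ = [[1, 0, 0], [1, 1, -1], [-1, 0, 1]].
B² = P·diag(36, 4, 4)·P⁻¹ = [[36, 0, 0], [0, 4, 0], [32, 0, 4]].
The requested entry is 4.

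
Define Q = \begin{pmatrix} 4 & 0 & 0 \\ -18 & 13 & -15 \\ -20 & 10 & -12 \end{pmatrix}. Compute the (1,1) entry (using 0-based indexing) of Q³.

97

Characteristic polynomial: r^3 - 5r^2 - 2r + 24 = (r - 4)(r - 3)(r + 2), so the eigenvalues are -2, 3, 4.
r=-2: eigenvector (0, 1, 1).
r=3: eigenvector (0, 3, 2).
r=4: eigenvector (1, 2, 0).
P = [[0, 0, 1], [1, 3, 2], [1, 2, 0]], D = diag(-2, 3, 4), P⁻¹ = [[4, -2, 3], [-2, 1, -1], [1, 0, 0]].
Q³ = P·diag(-8, 27, 64)·P⁻¹ = [[64, 0, 0], [-66, 97, -105], [-140, 70, -78]].
The requested entry is 97.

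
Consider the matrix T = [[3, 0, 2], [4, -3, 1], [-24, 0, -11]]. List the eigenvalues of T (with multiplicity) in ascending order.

-5, -3, -3

Characteristic polynomial: p(s) = s^3 + 11s^2 + 39s + 45 = (s + 3)^2(s + 5).
Roots (with multiplicity): -5, -3, -3.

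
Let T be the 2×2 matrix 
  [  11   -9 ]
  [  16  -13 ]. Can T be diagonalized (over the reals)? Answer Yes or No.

No

Characteristic polynomial: p(r) = r^2 + 2r + 1 = (r + 1)^2.
r = -1 has algebraic multiplicity 2; rank(T + 1I) = 1, so geometric multiplicity = 1.
Geometric multiplicity < algebraic multiplicity, so T is not diagonalizable.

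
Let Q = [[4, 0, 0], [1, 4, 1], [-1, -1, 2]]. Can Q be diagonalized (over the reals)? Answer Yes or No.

No

Characteristic polynomial: p(s) = s^3 - 10s^2 + 33s - 36 = (s - 4)(s - 3)^2.
s = 3 has algebraic multiplicity 2; rank(Q − 3I) = 2, so geometric multiplicity = 1.
Geometric multiplicity < algebraic multiplicity, so Q is not diagonalizable.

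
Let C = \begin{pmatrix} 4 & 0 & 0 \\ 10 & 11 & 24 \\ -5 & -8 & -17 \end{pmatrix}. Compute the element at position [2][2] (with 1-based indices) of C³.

371

Characteristic polynomial: t^3 + 2t^2 - 19t - 20 = (t - 4)(t + 1)(t + 5), so the eigenvalues are -5, -1, 4.
t=4: eigenvector (1, 2, -1).
t=-5: eigenvector (0, -3, 2).
t=-1: eigenvector (0, -2, 1).
P = [[1, 0, 0], [2, -3, -2], [-1, 2, 1]], D = diag(4, -5, -1), P⁻¹ = [[1, 0, 0], [0, 1, 2], [1, -2, -3]].
C³ = P·diag(64, -125, -1)·P⁻¹ = [[64, 0, 0], [130, 371, 744], [-65, -248, -497]].
The requested entry is 371.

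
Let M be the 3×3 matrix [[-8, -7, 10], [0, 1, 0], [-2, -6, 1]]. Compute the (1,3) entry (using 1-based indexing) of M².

-70

Characteristic polynomial: λ^3 + 6λ^2 + 5λ - 12 = (λ - 1)(λ + 3)(λ + 4), so the eigenvalues are -4, -3, 1.
λ=-4: eigenvector (5, 0, 2).
λ=1: eigenvector (-3, 1, -2).
λ=-3: eigenvector (2, 0, 1).
P = [[5, -3, 2], [0, 1, 0], [2, -2, 1]], D = diag(-4, 1, -3), P⁻¹ = [[1, -1, -2], [0, 1, 0], [-2, 4, 5]].
M² = P·diag(16, 1, 9)·P⁻¹ = [[44, -11, -70], [0, 1, 0], [14, 2, -19]].
The requested entry is -70.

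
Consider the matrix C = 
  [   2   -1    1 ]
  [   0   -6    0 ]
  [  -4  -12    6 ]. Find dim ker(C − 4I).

C − 4I = [[-2, -1, 1], [0, -10, 0], [-4, -12, 2]].
This matrix has rank 2, so its null space has dimension 3 − 2 = 1.

1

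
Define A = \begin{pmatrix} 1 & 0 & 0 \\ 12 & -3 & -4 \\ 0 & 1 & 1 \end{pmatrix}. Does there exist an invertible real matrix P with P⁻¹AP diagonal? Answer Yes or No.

Characteristic polynomial: p(μ) = μ^3 + μ^2 - μ - 1 = (μ - 1)(μ + 1)^2.
μ = -1 has algebraic multiplicity 2; rank(A + 1I) = 2, so geometric multiplicity = 1.
Geometric multiplicity < algebraic multiplicity, so A is not diagonalizable.

No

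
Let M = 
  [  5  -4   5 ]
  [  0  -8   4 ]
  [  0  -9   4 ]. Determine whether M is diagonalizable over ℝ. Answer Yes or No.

Characteristic polynomial: p(r) = r^3 - r^2 - 16r - 20 = (r - 5)(r + 2)^2.
r = -2 has algebraic multiplicity 2; rank(M + 2I) = 2, so geometric multiplicity = 1.
Geometric multiplicity < algebraic multiplicity, so M is not diagonalizable.

No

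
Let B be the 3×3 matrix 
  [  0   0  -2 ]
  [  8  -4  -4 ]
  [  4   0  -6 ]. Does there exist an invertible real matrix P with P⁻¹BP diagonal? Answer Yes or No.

Characteristic polynomial: p(μ) = μ^3 + 10μ^2 + 32μ + 32 = (μ + 2)(μ + 4)^2.
μ = -4 has algebraic multiplicity 2; rank(B + 4I) = 1, so geometric multiplicity = 2.
Every eigenvalue has geometric = algebraic multiplicity, so B is diagonalizable.

Yes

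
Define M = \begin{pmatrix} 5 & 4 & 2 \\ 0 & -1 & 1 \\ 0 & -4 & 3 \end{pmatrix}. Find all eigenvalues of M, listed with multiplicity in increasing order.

Characteristic polynomial: p(μ) = μ^3 - 7μ^2 + 11μ - 5 = (μ - 5)(μ - 1)^2.
Roots (with multiplicity): 1, 1, 5.

1, 1, 5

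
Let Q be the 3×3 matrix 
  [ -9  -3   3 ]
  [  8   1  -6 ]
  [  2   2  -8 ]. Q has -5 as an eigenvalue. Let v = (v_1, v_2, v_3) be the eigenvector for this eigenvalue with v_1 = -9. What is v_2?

18

Q + 5I = [[-4, -3, 3], [8, 6, -6], [2, 2, -3]].
Solving (Q + 5I)v = 0 gives the eigenspace spanned by (-9, 18, 6).
With v_1 = -9, v = (-9, 18, 6), so v_2 = 18.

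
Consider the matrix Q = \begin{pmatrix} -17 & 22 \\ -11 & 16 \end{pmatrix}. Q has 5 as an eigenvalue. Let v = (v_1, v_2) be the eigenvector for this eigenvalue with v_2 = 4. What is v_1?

Q − 5I = [[-22, 22], [-11, 11]].
Solving (Q − 5I)v = 0 gives the eigenspace spanned by (4, 4).
With v_2 = 4, v = (4, 4), so v_1 = 4.

4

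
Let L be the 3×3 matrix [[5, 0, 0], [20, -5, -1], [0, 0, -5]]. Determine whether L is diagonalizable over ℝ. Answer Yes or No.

Characteristic polynomial: p(t) = t^3 + 5t^2 - 25t - 125 = (t - 5)(t + 5)^2.
t = -5 has algebraic multiplicity 2; rank(L + 5I) = 2, so geometric multiplicity = 1.
Geometric multiplicity < algebraic multiplicity, so L is not diagonalizable.

No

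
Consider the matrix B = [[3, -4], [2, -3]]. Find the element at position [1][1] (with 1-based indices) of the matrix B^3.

Characteristic polynomial: λ^2 - 1 = (λ - 1)(λ + 1), so the eigenvalues are -1, 1.
λ=-1: eigenvector (-1, -1).
λ=1: eigenvector (2, 1).
P = [[-1, 2], [-1, 1]], D = diag(-1, 1), P⁻¹ = [[1, -2], [1, -1]].
B³ = P·diag(-1, 1)·P⁻¹ = [[3, -4], [2, -3]].
The requested entry is 3.

3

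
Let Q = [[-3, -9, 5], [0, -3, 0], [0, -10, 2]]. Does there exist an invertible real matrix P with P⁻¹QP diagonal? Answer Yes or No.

No

Characteristic polynomial: p(s) = s^3 + 4s^2 - 3s - 18 = (s - 2)(s + 3)^2.
s = -3 has algebraic multiplicity 2; rank(Q + 3I) = 2, so geometric multiplicity = 1.
Geometric multiplicity < algebraic multiplicity, so Q is not diagonalizable.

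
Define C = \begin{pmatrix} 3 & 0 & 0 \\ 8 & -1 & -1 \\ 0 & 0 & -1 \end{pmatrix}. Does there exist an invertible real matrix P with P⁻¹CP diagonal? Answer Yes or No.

No

Characteristic polynomial: p(t) = t^3 - t^2 - 5t - 3 = (t - 3)(t + 1)^2.
t = -1 has algebraic multiplicity 2; rank(C + 1I) = 2, so geometric multiplicity = 1.
Geometric multiplicity < algebraic multiplicity, so C is not diagonalizable.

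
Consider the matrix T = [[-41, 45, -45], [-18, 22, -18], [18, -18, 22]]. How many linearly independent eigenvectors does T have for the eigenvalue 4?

2

T − 4I = [[-45, 45, -45], [-18, 18, -18], [18, -18, 18]].
This matrix has rank 1, so its null space has dimension 3 − 1 = 2.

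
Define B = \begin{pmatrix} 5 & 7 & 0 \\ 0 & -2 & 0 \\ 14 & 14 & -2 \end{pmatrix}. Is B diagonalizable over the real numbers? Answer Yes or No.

Characteristic polynomial: p(μ) = μ^3 - μ^2 - 16μ - 20 = (μ - 5)(μ + 2)^2.
μ = -2 has algebraic multiplicity 2; rank(B + 2I) = 1, so geometric multiplicity = 2.
Every eigenvalue has geometric = algebraic multiplicity, so B is diagonalizable.

Yes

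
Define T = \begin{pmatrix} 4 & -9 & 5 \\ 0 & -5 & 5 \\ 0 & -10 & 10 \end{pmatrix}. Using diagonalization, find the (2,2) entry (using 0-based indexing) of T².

50

Characteristic polynomial: r^3 - 9r^2 + 20r = r(r - 5)(r - 4), so the eigenvalues are 0, 4, 5.
r=4: eigenvector (1, 0, 0).
r=0: eigenvector (1, 1, 1).
r=5: eigenvector (1, 1, 2).
P = [[1, 1, 1], [0, 1, 1], [0, 1, 2]], D = diag(4, 0, 5), P⁻¹ = [[1, -1, 0], [0, 2, -1], [0, -1, 1]].
T² = P·diag(16, 0, 25)·P⁻¹ = [[16, -41, 25], [0, -25, 25], [0, -50, 50]].
The requested entry is 50.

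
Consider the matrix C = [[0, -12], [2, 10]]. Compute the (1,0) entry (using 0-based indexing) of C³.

Characteristic polynomial: λ^2 - 10λ + 24 = (λ - 6)(λ - 4), so the eigenvalues are 4, 6.
λ=6: eigenvector (-2, 1).
λ=4: eigenvector (-3, 1).
P = [[-2, -3], [1, 1]], D = diag(6, 4), P⁻¹ = [[1, 3], [-1, -2]].
C³ = P·diag(216, 64)·P⁻¹ = [[-240, -912], [152, 520]].
The requested entry is 152.

152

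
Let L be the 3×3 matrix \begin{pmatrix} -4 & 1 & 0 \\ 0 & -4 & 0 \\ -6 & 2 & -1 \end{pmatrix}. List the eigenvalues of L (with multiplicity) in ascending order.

Characteristic polynomial: p(t) = t^3 + 9t^2 + 24t + 16 = (t + 1)(t + 4)^2.
Roots (with multiplicity): -4, -4, -1.

-4, -4, -1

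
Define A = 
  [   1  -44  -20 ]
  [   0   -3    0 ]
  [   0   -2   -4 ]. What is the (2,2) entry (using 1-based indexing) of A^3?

Characteristic polynomial: t^3 + 6t^2 + 5t - 12 = (t - 1)(t + 3)(t + 4), so the eigenvalues are -4, -3, 1.
t=-4: eigenvector (4, 0, 1).
t=-3: eigenvector (1, 1, -2).
t=1: eigenvector (1, 0, 0).
P = [[4, 1, 1], [0, 1, 0], [1, -2, 0]], D = diag(-4, -3, 1), P⁻¹ = [[0, 2, 1], [0, 1, 0], [1, -9, -4]].
A³ = P·diag(-64, -27, 1)·P⁻¹ = [[1, -548, -260], [0, -27, 0], [0, -74, -64]].
The requested entry is -27.

-27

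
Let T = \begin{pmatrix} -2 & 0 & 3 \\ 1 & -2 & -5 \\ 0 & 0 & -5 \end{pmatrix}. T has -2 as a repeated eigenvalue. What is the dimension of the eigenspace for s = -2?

1

T + 2I = [[0, 0, 3], [1, 0, -5], [0, 0, -3]].
This matrix has rank 2, so its null space has dimension 3 − 2 = 1.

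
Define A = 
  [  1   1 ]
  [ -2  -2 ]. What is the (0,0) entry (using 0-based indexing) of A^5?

Characteristic polynomial: λ^2 + λ = λ(λ + 1), so the eigenvalues are -1, 0.
λ=-1: eigenvector (-1, 2).
λ=0: eigenvector (-1, 1).
P = [[-1, -1], [2, 1]], D = diag(-1, 0), P⁻¹ = [[1, 1], [-2, -1]].
A⁵ = P·diag(-1, 0)·P⁻¹ = [[1, 1], [-2, -2]].
The requested entry is 1.

1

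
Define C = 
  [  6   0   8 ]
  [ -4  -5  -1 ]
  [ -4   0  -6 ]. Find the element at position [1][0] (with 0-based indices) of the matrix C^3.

-16

Characteristic polynomial: λ^3 + 5λ^2 - 4λ - 20 = (λ - 2)(λ + 2)(λ + 5), so the eigenvalues are -5, -2, 2.
λ=-2: eigenvector (-1, 1, 1).
λ=-5: eigenvector (0, 1, 0).
λ=2: eigenvector (-2, 1, 1).
P = [[-1, 0, -2], [1, 1, 1], [1, 0, 1]], D = diag(-2, -5, 2), P⁻¹ = [[1, 0, 2], [0, 1, -1], [-1, 0, -1]].
C³ = P·diag(-8, -125, 8)·P⁻¹ = [[24, 0, 32], [-16, -125, 101], [-16, 0, -24]].
The requested entry is -16.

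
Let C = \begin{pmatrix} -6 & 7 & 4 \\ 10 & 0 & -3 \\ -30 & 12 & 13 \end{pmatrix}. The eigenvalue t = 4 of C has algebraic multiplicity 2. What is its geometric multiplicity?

1

C − 4I = [[-10, 7, 4], [10, -4, -3], [-30, 12, 9]].
This matrix has rank 2, so its null space has dimension 3 − 2 = 1.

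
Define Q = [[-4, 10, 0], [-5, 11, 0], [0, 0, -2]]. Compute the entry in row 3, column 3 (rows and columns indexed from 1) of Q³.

Characteristic polynomial: λ^3 - 5λ^2 - 8λ + 12 = (λ - 6)(λ - 1)(λ + 2), so the eigenvalues are -2, 1, 6.
λ=6: eigenvector (-1, -1, 0).
λ=1: eigenvector (2, 1, 0).
λ=-2: eigenvector (0, 0, 1).
P = [[-1, 2, 0], [-1, 1, 0], [0, 0, 1]], D = diag(6, 1, -2), P⁻¹ = [[1, -2, 0], [1, -1, 0], [0, 0, 1]].
Q³ = P·diag(216, 1, -8)·P⁻¹ = [[-214, 430, 0], [-215, 431, 0], [0, 0, -8]].
The requested entry is -8.

-8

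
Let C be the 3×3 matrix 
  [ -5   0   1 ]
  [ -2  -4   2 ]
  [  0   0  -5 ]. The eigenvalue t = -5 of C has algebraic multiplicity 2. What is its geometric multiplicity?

C + 5I = [[0, 0, 1], [-2, 1, 2], [0, 0, 0]].
This matrix has rank 2, so its null space has dimension 3 − 2 = 1.

1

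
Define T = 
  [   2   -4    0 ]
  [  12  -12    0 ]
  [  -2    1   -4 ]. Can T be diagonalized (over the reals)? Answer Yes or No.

Characteristic polynomial: p(r) = r^3 + 14r^2 + 64r + 96 = (r + 4)^2(r + 6).
r = -4 has algebraic multiplicity 2; rank(T + 4I) = 2, so geometric multiplicity = 1.
Geometric multiplicity < algebraic multiplicity, so T is not diagonalizable.

No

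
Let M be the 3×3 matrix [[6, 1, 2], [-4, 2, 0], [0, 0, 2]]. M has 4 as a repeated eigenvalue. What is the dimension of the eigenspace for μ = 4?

1

M − 4I = [[2, 1, 2], [-4, -2, 0], [0, 0, -2]].
This matrix has rank 2, so its null space has dimension 3 − 2 = 1.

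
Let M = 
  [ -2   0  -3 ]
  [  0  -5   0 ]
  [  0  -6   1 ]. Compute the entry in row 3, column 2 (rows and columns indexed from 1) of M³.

Characteristic polynomial: μ^3 + 6μ^2 + 3μ - 10 = (μ - 1)(μ + 2)(μ + 5), so the eigenvalues are -5, -2, 1.
μ=-2: eigenvector (1, 0, 0).
μ=-5: eigenvector (1, 1, 1).
μ=1: eigenvector (-1, 0, 1).
P = [[1, 1, -1], [0, 1, 0], [0, 1, 1]], D = diag(-2, -5, 1), P⁻¹ = [[1, -2, 1], [0, 1, 0], [0, -1, 1]].
M³ = P·diag(-8, -125, 1)·P⁻¹ = [[-8, -108, -9], [0, -125, 0], [0, -126, 1]].
The requested entry is -126.

-126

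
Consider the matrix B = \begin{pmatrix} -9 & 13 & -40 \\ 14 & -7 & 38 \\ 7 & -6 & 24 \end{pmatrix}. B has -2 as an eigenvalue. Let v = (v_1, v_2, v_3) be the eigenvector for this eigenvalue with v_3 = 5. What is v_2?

10

B + 2I = [[-7, 13, -40], [14, -5, 38], [7, -6, 26]].
Solving (B + 2I)v = 0 gives the eigenspace spanned by (-10, 10, 5).
With v_3 = 5, v = (-10, 10, 5), so v_2 = 10.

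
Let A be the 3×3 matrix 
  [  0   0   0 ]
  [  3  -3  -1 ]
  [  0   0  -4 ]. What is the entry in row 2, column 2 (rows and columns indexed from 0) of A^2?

16

Characteristic polynomial: μ^3 + 7μ^2 + 12μ = μ(μ + 3)(μ + 4), so the eigenvalues are -4, -3, 0.
μ=0: eigenvector (1, 1, 0).
μ=-3: eigenvector (0, 1, 0).
μ=-4: eigenvector (0, 1, 1).
P = [[1, 0, 0], [1, 1, 1], [0, 0, 1]], D = diag(0, -3, -4), P⁻¹ = [[1, 0, 0], [-1, 1, -1], [0, 0, 1]].
A² = P·diag(0, 9, 16)·P⁻¹ = [[0, 0, 0], [-9, 9, 7], [0, 0, 16]].
The requested entry is 16.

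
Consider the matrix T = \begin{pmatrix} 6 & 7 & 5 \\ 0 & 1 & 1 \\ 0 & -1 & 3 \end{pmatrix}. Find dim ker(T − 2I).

T − 2I = [[4, 7, 5], [0, -1, 1], [0, -1, 1]].
This matrix has rank 2, so its null space has dimension 3 − 2 = 1.

1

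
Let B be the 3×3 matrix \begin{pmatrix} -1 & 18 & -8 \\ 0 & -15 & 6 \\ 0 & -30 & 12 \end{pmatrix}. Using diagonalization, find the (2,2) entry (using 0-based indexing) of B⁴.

Characteristic polynomial: s^3 + 4s^2 + 3s = s(s + 1)(s + 3), so the eigenvalues are -3, -1, 0.
s=-1: eigenvector (1, 0, 0).
s=-3: eigenvector (-1, 1, 2).
s=0: eigenvector (-4, 2, 5).
P = [[1, -1, -4], [0, 1, 2], [0, 2, 5]], D = diag(-1, -3, 0), P⁻¹ = [[1, -3, 2], [0, 5, -2], [0, -2, 1]].
B⁴ = P·diag(1, 81, 0)·P⁻¹ = [[1, -408, 164], [0, 405, -162], [0, 810, -324]].
The requested entry is -324.

-324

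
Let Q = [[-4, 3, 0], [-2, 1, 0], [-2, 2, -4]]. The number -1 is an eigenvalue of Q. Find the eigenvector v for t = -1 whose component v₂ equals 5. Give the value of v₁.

5

Q + 1I = [[-3, 3, 0], [-2, 2, 0], [-2, 2, -3]].
Solving (Q + 1I)v = 0 gives the eigenspace spanned by (5, 5, 0).
With v₂ = 5, v = (5, 5, 0), so v₁ = 5.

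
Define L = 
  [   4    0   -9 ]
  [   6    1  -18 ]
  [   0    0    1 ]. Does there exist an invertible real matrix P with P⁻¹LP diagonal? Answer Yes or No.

Yes

Characteristic polynomial: p(s) = s^3 - 6s^2 + 9s - 4 = (s - 4)(s - 1)^2.
s = 1 has algebraic multiplicity 2; rank(L − 1I) = 1, so geometric multiplicity = 2.
Every eigenvalue has geometric = algebraic multiplicity, so L is diagonalizable.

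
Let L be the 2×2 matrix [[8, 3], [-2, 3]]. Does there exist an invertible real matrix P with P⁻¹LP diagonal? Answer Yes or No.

Characteristic polynomial: p(r) = r^2 - 11r + 30 = (r - 6)(r - 5).
All 2 eigenvalues are distinct, so L is diagonalizable.

Yes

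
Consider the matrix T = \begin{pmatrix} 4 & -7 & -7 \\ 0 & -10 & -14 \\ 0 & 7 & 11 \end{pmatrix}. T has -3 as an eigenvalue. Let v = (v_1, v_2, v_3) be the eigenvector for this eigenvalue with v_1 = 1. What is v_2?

T + 3I = [[7, -7, -7], [0, -7, -14], [0, 7, 14]].
Solving (T + 3I)v = 0 gives the eigenspace spanned by (1, 2, -1).
With v_1 = 1, v = (1, 2, -1), so v_2 = 2.

2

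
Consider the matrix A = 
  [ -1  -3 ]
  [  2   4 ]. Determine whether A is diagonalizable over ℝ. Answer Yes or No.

Yes

Characteristic polynomial: p(λ) = λ^2 - 3λ + 2 = (λ - 2)(λ - 1).
All 2 eigenvalues are distinct, so A is diagonalizable.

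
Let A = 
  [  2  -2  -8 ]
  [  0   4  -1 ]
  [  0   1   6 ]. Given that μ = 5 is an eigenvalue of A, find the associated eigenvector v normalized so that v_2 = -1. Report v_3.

1

A − 5I = [[-3, -2, -8], [0, -1, -1], [0, 1, 1]].
Solving (A − 5I)v = 0 gives the eigenspace spanned by (-2, -1, 1).
With v_2 = -1, v = (-2, -1, 1), so v_3 = 1.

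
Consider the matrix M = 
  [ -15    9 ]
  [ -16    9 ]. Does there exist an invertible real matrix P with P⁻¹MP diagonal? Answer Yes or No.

No

Characteristic polynomial: p(t) = t^2 + 6t + 9 = (t + 3)^2.
t = -3 has algebraic multiplicity 2; rank(M + 3I) = 1, so geometric multiplicity = 1.
Geometric multiplicity < algebraic multiplicity, so M is not diagonalizable.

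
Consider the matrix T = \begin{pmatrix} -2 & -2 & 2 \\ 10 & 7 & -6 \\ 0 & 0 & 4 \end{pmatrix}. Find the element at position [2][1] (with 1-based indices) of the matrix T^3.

190

Characteristic polynomial: r^3 - 9r^2 + 26r - 24 = (r - 4)(r - 3)(r - 2), so the eigenvalues are 2, 3, 4.
r=2: eigenvector (1, -2, 0).
r=4: eigenvector (3, -8, 1).
r=3: eigenvector (-2, 5, 0).
P = [[1, 3, -2], [-2, -8, 5], [0, 1, 0]], D = diag(2, 4, 3), P⁻¹ = [[5, 2, 1], [0, 0, 1], [2, 1, 2]].
T³ = P·diag(8, 64, 27)·P⁻¹ = [[-68, -38, 92], [190, 103, -258], [0, 0, 64]].
The requested entry is 190.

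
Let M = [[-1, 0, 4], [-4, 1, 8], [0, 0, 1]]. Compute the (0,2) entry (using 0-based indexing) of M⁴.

0

Characteristic polynomial: r^3 - r^2 - r + 1 = (r - 1)^2(r + 1), so the eigenvalues are -1, 1, 1.
r=-1: eigenvector (1, 2, 0).
r=1: eigenvector (0, 1, 0).
r=1: eigenvector (2, 4, 1).
P = [[1, 0, 2], [2, 1, 4], [0, 0, 1]], D = diag(-1, 1, 1), P⁻¹ = [[1, 0, -2], [-2, 1, 0], [0, 0, 1]].
M⁴ = P·diag(1, 1, 1)·P⁻¹ = [[1, 0, 0], [0, 1, 0], [0, 0, 1]].
The requested entry is 0.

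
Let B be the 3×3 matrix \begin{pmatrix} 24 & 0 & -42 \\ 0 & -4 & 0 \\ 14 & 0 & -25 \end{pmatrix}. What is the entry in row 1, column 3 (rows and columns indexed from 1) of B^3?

-546

Characteristic polynomial: r^3 + 5r^2 - 8r - 48 = (r - 3)(r + 4)^2, so the eigenvalues are -4, -4, 3.
r=-4: eigenvector (0, 1, 0).
r=-4: eigenvector (-3, -1, -2).
r=3: eigenvector (2, 0, 1).
P = [[0, -3, 2], [1, -1, 0], [0, -2, 1]], D = diag(-4, -4, 3), P⁻¹ = [[1, 1, -2], [1, 0, -2], [2, 0, -3]].
B³ = P·diag(-64, -64, 27)·P⁻¹ = [[300, 0, -546], [0, -64, 0], [182, 0, -337]].
The requested entry is -546.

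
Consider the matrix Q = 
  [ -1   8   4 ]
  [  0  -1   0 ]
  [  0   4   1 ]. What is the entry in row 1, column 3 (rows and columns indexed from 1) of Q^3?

Characteristic polynomial: μ^3 + μ^2 - μ - 1 = (μ - 1)(μ + 1)^2, so the eigenvalues are -1, -1, 1.
μ=-1: eigenvector (1, 0, 0).
μ=-1: eigenvector (1, 1, -2).
μ=1: eigenvector (2, 0, 1).
P = [[1, 1, 2], [0, 1, 0], [0, -2, 1]], D = diag(-1, -1, 1), P⁻¹ = [[1, -5, -2], [0, 1, 0], [0, 2, 1]].
Q³ = P·diag(-1, -1, 1)·P⁻¹ = [[-1, 8, 4], [0, -1, 0], [0, 4, 1]].
The requested entry is 4.

4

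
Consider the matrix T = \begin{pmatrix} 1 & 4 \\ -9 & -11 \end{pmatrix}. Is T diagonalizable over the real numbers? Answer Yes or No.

Characteristic polynomial: p(r) = r^2 + 10r + 25 = (r + 5)^2.
r = -5 has algebraic multiplicity 2; rank(T + 5I) = 1, so geometric multiplicity = 1.
Geometric multiplicity < algebraic multiplicity, so T is not diagonalizable.

No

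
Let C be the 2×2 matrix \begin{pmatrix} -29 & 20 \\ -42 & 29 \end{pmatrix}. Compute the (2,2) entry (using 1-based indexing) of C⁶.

1

Characteristic polynomial: μ^2 - 1 = (μ - 1)(μ + 1), so the eigenvalues are -1, 1.
μ=1: eigenvector (-2, -3).
μ=-1: eigenvector (5, 7).
P = [[-2, 5], [-3, 7]], D = diag(1, -1), P⁻¹ = [[7, -5], [3, -2]].
C⁶ = P·diag(1, 1)·P⁻¹ = [[1, 0], [0, 1]].
The requested entry is 1.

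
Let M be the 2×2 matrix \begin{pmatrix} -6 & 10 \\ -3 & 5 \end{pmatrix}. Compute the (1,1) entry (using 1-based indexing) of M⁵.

Characteristic polynomial: r^2 + r = r(r + 1), so the eigenvalues are -1, 0.
r=-1: eigenvector (2, 1).
r=0: eigenvector (-5, -3).
P = [[2, -5], [1, -3]], D = diag(-1, 0), P⁻¹ = [[3, -5], [1, -2]].
M⁵ = P·diag(-1, 0)·P⁻¹ = [[-6, 10], [-3, 5]].
The requested entry is -6.

-6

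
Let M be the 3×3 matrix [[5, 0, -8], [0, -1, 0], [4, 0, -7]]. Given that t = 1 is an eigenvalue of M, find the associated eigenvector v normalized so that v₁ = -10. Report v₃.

M − 1I = [[4, 0, -8], [0, -2, 0], [4, 0, -8]].
Solving (M − 1I)v = 0 gives the eigenspace spanned by (-10, 0, -5).
With v₁ = -10, v = (-10, 0, -5), so v₃ = -5.

-5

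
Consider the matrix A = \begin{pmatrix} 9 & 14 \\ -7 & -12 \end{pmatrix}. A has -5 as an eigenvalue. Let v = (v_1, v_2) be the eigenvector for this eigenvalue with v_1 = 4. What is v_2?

-4

A + 5I = [[14, 14], [-7, -7]].
Solving (A + 5I)v = 0 gives the eigenspace spanned by (4, -4).
With v_1 = 4, v = (4, -4), so v_2 = -4.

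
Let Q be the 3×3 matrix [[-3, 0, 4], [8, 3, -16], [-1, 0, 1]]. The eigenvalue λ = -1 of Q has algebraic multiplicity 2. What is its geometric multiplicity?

Q + 1I = [[-2, 0, 4], [8, 4, -16], [-1, 0, 2]].
This matrix has rank 2, so its null space has dimension 3 − 2 = 1.

1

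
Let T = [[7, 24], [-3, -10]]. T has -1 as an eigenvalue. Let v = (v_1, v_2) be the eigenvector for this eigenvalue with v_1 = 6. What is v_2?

T + 1I = [[8, 24], [-3, -9]].
Solving (T + 1I)v = 0 gives the eigenspace spanned by (6, -2).
With v_1 = 6, v = (6, -2), so v_2 = -2.

-2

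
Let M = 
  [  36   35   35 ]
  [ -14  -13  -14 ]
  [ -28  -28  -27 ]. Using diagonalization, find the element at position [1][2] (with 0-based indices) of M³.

Characteristic polynomial: λ^3 + 4λ^2 - 11λ + 6 = (λ - 1)^2(λ + 6), so the eigenvalues are -6, 1, 1.
λ=1: eigenvector (-3, 1, 2).
λ=-6: eigenvector (-5, 2, 4).
λ=1: eigenvector (-1, 0, 1).
P = [[-3, -5, -1], [1, 2, 0], [2, 4, 1]], D = diag(1, -6, 1), P⁻¹ = [[-2, -1, -2], [1, 1, 1], [0, -2, 1]].
M³ = P·diag(1, -216, 1)·P⁻¹ = [[1086, 1085, 1085], [-434, -433, -434], [-868, -868, -867]].
The requested entry is -434.

-434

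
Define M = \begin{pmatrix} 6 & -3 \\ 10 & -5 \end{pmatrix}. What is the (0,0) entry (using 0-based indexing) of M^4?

Characteristic polynomial: μ^2 - μ = μ(μ - 1), so the eigenvalues are 0, 1.
μ=0: eigenvector (1, 2).
μ=1: eigenvector (-3, -5).
P = [[1, -3], [2, -5]], D = diag(0, 1), P⁻¹ = [[-5, 3], [-2, 1]].
M⁴ = P·diag(0, 1)·P⁻¹ = [[6, -3], [10, -5]].
The requested entry is 6.

6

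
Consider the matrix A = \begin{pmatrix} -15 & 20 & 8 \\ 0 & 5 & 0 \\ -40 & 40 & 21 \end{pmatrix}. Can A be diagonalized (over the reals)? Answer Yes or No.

Yes

Characteristic polynomial: p(s) = s^3 - 11s^2 + 35s - 25 = (s - 5)^2(s - 1).
s = 5 has algebraic multiplicity 2; rank(A − 5I) = 1, so geometric multiplicity = 2.
Every eigenvalue has geometric = algebraic multiplicity, so A is diagonalizable.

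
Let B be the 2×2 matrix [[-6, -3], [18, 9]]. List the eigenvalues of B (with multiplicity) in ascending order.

0, 3

Characteristic polynomial: p(t) = t^2 - 3t = t(t - 3).
Roots (with multiplicity): 0, 3.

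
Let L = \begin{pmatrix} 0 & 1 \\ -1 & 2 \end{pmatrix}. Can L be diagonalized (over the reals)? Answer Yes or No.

Characteristic polynomial: p(s) = s^2 - 2s + 1 = (s - 1)^2.
s = 1 has algebraic multiplicity 2; rank(L − 1I) = 1, so geometric multiplicity = 1.
Geometric multiplicity < algebraic multiplicity, so L is not diagonalizable.

No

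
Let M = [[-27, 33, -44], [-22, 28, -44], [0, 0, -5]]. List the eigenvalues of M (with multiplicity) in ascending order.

Characteristic polynomial: p(r) = r^3 + 4r^2 - 35r - 150 = (r - 6)(r + 5)^2.
Roots (with multiplicity): -5, -5, 6.

-5, -5, 6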